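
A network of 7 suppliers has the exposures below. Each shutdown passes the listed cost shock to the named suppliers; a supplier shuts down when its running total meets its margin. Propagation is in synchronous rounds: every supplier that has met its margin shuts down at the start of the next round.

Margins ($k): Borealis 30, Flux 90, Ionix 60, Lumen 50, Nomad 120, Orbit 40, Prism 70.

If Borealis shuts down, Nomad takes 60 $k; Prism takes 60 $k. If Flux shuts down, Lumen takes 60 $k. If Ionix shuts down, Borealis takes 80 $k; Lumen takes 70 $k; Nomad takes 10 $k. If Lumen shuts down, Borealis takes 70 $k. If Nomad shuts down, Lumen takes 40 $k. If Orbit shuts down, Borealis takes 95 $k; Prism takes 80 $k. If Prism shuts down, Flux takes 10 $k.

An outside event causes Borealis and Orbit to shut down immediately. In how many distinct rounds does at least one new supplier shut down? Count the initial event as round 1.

Round 1 — Borealis, Orbit shut down (initial).
  Nomad: +60 → 60 < 120
  Prism: +60+80 → 140 ≥ 70
Round 2 — Prism shuts down.
  Flux: +10 → 10 < 90
No further shutdowns.

2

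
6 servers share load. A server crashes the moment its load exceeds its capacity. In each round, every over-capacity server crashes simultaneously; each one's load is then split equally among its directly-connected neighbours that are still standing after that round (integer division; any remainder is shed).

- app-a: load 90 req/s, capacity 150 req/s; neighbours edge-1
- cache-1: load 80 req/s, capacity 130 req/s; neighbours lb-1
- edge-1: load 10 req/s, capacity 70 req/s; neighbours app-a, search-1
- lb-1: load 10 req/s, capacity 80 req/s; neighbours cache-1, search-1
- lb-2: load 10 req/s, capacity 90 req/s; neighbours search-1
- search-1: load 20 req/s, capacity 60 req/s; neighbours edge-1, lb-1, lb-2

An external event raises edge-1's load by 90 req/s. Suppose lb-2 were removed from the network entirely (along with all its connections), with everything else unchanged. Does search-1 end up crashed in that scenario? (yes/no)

With lb-2 removed:
Round 1 — edge-1 at 100 > 70. edge-1 crashes.
  edge-1 sheds 100 req/s to app-a, search-1: 50 each.
    app-a: 90+50 = 140 ≤ 150
    search-1: 20+50 = 70 > 60
Round 2 — search-1 crashes.
  search-1 sheds 70 req/s to lb-1: 70 each.
    lb-1: 10+70 = 80 ≤ 80
No further crashes.

yes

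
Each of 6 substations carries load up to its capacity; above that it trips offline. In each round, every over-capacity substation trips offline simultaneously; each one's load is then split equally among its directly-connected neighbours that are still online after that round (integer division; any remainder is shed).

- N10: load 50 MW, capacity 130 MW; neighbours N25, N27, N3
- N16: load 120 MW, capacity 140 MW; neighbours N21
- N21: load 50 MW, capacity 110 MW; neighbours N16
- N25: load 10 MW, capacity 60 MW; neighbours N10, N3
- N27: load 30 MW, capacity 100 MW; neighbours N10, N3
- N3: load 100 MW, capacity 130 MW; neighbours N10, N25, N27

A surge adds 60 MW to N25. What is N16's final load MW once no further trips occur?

Round 1 — N25 at 70 > 60. N25 trips offline.
  N25 sheds 70 MW to N10, N3: 35 each.
    N10: 50+35 = 85 ≤ 130
    N3: 100+35 = 135 > 130
Round 2 — N3 trips offline.
  N3 sheds 135 MW to N10, N27: 67 each (1 lost).
    N10: 85+67 = 152 > 130
    N27: 30+67 = 97 ≤ 100
Round 3 — N10 trips offline.
  N10 sheds 152 MW to N27: 152 each.
    N27: 97+152 = 249 > 100
Round 4 — N27 trips offline.
  N27 sheds 249 MW: no online neighbours, lost.
No further trips.

120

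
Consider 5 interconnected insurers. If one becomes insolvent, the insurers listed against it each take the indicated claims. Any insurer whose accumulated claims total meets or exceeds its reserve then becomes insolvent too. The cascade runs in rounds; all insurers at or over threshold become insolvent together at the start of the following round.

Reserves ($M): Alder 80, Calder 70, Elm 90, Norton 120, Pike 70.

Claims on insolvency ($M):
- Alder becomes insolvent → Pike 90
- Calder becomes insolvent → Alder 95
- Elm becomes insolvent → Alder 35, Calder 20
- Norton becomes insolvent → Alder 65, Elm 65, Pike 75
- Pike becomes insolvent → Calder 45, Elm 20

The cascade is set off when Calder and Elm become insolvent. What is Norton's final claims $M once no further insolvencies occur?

0

Round 1 — Calder, Elm become insolvent (initial).
  Alder: +95+35 → 130 ≥ 80
Round 2 — Alder becomes insolvent.
  Pike: +90 → 90 ≥ 70
Round 3 — Pike becomes insolvent.
No further insolvencies.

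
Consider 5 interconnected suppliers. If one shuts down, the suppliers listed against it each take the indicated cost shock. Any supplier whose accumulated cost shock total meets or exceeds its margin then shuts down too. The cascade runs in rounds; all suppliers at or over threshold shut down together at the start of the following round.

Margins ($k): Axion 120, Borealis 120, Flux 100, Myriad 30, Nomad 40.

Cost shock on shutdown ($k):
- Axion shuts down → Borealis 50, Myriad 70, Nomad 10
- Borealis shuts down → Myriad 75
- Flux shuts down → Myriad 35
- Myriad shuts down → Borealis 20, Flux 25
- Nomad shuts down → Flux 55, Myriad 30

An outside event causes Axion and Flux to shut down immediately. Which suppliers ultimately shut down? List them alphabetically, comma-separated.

Axion, Flux, Myriad

Round 1 — Axion, Flux shut down (initial).
  Borealis: +50 → 50 < 120
  Myriad: +70+35 → 105 ≥ 30
  Nomad: +10 → 10 < 40
Round 2 — Myriad shuts down.
  Borealis: +20 → 70 < 120
No further shutdowns.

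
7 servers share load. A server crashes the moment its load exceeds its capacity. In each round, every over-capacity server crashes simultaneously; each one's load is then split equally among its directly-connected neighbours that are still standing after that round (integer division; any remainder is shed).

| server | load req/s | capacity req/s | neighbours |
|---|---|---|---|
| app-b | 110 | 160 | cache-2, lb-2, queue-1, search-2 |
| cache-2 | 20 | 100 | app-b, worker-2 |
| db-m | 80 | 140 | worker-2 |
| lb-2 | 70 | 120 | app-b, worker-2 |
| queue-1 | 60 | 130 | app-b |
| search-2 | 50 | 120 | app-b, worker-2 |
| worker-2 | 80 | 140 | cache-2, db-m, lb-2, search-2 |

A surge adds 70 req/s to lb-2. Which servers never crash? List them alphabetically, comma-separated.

Round 1 — lb-2 at 140 > 120. lb-2 crashes.
  lb-2 sheds 140 req/s to app-b, worker-2: 70 each.
    app-b: 110+70 = 180 > 160
    worker-2: 80+70 = 150 > 140
Round 2 — app-b, worker-2 crash.
  app-b sheds 180 req/s to cache-2, queue-1, search-2: 60 each.
    cache-2: 20+60 = 80 ≤ 100
    queue-1: 60+60 = 120 ≤ 130
    search-2: 50+60 = 110 ≤ 120
  worker-2 sheds 150 req/s to cache-2, db-m, search-2: 50 each.
    cache-2: 80+50 = 130 > 100
    db-m: 80+50 = 130 ≤ 140
    search-2: 110+50 = 160 > 120
Round 3 — cache-2, search-2 crash.
  cache-2 sheds 130 req/s: no online neighbours, lost.
  search-2 sheds 160 req/s: no online neighbours, lost.
No further crashes.

db-m, queue-1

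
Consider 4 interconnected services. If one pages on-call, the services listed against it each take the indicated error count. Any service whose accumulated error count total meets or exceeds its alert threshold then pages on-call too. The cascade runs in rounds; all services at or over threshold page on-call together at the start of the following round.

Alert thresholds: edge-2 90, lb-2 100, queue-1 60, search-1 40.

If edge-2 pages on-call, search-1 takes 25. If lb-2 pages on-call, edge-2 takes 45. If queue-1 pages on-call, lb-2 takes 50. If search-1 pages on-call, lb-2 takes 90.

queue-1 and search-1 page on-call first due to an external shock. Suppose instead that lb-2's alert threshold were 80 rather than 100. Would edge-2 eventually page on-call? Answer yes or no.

no

With lb-2's alert threshold at 80:
Round 1 — queue-1, search-1 page on-call (initial).
  lb-2: +50+90 → 140 ≥ 80
Round 2 — lb-2 pages on-call.
  edge-2: +45 → 45 < 90
No further pages.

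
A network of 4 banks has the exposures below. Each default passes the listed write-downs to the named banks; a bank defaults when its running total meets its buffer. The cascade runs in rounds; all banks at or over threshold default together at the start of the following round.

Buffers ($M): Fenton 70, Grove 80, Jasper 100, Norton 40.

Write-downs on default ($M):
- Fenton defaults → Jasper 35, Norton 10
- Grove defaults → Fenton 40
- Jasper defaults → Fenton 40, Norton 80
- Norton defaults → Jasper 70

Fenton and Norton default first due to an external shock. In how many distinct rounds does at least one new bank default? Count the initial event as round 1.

Round 1 — Fenton, Norton default (initial).
  Jasper: +35+70 → 105 ≥ 100
Round 2 — Jasper defaults.
No further defaults.

2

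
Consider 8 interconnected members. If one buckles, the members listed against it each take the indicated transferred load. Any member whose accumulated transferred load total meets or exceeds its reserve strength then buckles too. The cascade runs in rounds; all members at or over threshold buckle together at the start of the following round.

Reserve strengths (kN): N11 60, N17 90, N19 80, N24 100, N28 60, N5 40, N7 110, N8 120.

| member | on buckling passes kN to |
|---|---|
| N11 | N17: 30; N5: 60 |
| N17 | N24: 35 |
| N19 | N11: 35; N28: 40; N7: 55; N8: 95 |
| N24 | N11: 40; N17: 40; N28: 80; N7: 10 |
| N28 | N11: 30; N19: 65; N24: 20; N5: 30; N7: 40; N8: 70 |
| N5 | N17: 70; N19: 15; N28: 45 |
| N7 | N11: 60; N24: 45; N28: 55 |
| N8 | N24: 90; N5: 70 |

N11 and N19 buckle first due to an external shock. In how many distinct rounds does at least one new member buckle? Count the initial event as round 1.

5

Round 1 — N11, N19 buckle (initial).
  N17: +30 → 30 < 90
  N28: +40 → 40 < 60
  N5: +60 → 60 ≥ 40
  N7: +55 → 55 < 110
  N8: +95 → 95 < 120
Round 2 — N5 buckles.
  N17: +70 → 100 ≥ 90
  N28: +45 → 85 ≥ 60
Round 3 — N17, N28 buckle.
  N24: +35+20 → 55 < 100
  N7: +40 → 95 < 110
  N8: +70 → 165 ≥ 120
Round 4 — N8 buckles.
  N24: +90 → 145 ≥ 100
Round 5 — N24 buckles.
  N7: +10 → 105 < 110
No further bucklings.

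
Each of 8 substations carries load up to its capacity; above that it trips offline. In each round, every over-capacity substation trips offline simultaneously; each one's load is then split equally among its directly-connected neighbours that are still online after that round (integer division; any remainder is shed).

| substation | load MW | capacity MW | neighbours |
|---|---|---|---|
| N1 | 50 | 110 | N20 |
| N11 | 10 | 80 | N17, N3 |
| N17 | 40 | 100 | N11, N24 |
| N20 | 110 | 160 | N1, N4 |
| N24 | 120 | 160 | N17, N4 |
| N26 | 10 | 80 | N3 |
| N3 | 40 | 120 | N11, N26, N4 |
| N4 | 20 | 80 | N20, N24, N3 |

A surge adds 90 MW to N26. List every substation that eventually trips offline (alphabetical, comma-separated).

Round 1 — N26 at 100 > 80. N26 trips offline.
  N26 sheds 100 MW to N3: 100 each.
    N3: 40+100 = 140 > 120
Round 2 — N3 trips offline.
  N3 sheds 140 MW to N11, N4: 70 each.
    N11: 10+70 = 80 ≤ 80
    N4: 20+70 = 90 > 80
Round 3 — N4 trips offline.
  N4 sheds 90 MW to N20, N24: 45 each.
    N20: 110+45 = 155 ≤ 160
    N24: 120+45 = 165 > 160
Round 4 — N24 trips offline.
  N24 sheds 165 MW to N17: 165 each.
    N17: 40+165 = 205 > 100
Round 5 — N17 trips offline.
  N17 sheds 205 MW to N11: 205 each.
    N11: 80+205 = 285 > 80
Round 6 — N11 trips offline.
  N11 sheds 285 MW: no online neighbours, lost.
No further trips.

N11, N17, N24, N26, N3, N4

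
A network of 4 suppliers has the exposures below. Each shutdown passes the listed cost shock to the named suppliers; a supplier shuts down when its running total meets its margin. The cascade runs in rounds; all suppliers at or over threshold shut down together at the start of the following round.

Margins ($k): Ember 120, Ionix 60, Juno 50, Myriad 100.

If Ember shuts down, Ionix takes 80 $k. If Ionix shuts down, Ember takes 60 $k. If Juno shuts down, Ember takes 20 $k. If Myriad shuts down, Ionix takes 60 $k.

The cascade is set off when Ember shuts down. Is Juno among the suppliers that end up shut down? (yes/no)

no

Round 1 — Ember shuts down (initial).
  Ionix: +80 → 80 ≥ 60
Round 2 — Ionix shuts down.
No further shutdowns.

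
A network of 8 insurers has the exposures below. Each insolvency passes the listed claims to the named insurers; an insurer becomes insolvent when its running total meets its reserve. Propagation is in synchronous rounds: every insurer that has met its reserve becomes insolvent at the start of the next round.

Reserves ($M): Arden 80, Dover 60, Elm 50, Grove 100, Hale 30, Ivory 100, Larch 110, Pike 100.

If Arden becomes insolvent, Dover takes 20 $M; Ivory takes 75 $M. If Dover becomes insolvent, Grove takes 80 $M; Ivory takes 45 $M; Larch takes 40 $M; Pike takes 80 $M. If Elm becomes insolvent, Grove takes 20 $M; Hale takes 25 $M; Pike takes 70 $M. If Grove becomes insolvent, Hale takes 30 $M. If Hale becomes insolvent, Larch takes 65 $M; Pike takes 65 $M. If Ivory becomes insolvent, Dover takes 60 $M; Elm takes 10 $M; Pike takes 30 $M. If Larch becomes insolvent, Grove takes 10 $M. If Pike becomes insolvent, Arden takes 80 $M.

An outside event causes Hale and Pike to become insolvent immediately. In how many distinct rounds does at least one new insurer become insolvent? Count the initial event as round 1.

2

Round 1 — Hale, Pike become insolvent (initial).
  Arden: +80 → 80 ≥ 80
  Larch: +65 → 65 < 110
Round 2 — Arden becomes insolvent.
  Dover: +20 → 20 < 60
  Ivory: +75 → 75 < 100
No further insolvencies.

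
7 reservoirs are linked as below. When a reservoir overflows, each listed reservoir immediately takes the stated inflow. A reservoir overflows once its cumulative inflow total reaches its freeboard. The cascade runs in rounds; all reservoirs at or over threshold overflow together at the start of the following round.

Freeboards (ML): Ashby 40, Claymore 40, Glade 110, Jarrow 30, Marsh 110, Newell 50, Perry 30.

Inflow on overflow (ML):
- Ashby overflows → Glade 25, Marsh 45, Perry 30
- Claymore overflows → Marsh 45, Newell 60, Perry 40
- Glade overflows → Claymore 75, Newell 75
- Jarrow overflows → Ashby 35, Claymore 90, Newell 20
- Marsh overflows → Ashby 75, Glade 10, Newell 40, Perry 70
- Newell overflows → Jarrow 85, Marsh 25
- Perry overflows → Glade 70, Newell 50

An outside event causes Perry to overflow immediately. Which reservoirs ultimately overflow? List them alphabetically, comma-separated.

Round 1 — Perry overflows (initial).
  Glade: +70 → 70 < 110
  Newell: +50 → 50 ≥ 50
Round 2 — Newell overflows.
  Jarrow: +85 → 85 ≥ 30
  Marsh: +25 → 25 < 110
Round 3 — Jarrow overflows.
  Ashby: +35 → 35 < 40
  Claymore: +90 → 90 ≥ 40
Round 4 — Claymore overflows.
  Marsh: +45 → 70 < 110
No further overflows.

Claymore, Jarrow, Newell, Perry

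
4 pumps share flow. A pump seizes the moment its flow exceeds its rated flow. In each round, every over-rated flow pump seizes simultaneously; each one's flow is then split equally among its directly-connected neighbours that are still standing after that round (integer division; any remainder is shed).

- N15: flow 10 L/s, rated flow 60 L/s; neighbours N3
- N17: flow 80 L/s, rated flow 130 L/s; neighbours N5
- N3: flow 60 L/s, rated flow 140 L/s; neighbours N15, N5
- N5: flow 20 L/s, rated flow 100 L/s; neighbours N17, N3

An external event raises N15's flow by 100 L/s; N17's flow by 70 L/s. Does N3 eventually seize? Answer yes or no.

yes

Round 1 — N15 at 110 > 60; N17 at 150 > 130. N15, N17 seize.
  N15 sheds 110 L/s to N3: 110 each.
    N3: 60+110 = 170 > 140
  N17 sheds 150 L/s to N5: 150 each.
    N5: 20+150 = 170 > 100
Round 2 — N3, N5 seize.
  N3 sheds 170 L/s: no online neighbours, lost.
  N5 sheds 170 L/s: no online neighbours, lost.
No further seizures.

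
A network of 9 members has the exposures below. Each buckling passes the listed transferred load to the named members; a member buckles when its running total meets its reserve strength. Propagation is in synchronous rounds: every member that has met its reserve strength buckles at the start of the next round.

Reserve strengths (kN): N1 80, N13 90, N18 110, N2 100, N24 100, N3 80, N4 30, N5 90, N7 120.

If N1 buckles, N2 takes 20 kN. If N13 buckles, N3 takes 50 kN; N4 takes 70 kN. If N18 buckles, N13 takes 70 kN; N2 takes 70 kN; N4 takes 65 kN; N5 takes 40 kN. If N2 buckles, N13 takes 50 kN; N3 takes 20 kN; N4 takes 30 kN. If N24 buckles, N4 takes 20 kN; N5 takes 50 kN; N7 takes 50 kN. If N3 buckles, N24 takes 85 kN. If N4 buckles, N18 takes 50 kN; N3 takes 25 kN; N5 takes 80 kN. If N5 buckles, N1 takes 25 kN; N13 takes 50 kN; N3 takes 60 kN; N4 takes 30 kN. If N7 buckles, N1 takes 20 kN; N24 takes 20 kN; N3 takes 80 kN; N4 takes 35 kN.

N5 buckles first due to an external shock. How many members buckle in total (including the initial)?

3

Round 1 — N5 buckles (initial).
  N1: +25 → 25 < 80
  N13: +50 → 50 < 90
  N3: +60 → 60 < 80
  N4: +30 → 30 ≥ 30
Round 2 — N4 buckles.
  N18: +50 → 50 < 110
  N3: +25 → 85 ≥ 80
Round 3 — N3 buckles.
  N24: +85 → 85 < 100
No further bucklings.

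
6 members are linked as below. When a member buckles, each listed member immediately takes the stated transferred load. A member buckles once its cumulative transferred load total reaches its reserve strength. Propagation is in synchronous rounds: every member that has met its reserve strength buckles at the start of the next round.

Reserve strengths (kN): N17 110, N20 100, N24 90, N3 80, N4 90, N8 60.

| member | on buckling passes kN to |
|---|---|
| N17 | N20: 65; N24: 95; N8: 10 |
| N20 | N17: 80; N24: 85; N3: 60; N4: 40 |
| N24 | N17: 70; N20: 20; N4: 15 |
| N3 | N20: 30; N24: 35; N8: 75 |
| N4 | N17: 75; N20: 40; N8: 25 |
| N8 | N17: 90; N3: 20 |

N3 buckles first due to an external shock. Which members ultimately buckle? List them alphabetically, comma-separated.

N3, N8

Round 1 — N3 buckles (initial).
  N20: +30 → 30 < 100
  N24: +35 → 35 < 90
  N8: +75 → 75 ≥ 60
Round 2 — N8 buckles.
  N17: +90 → 90 < 110
No further bucklings.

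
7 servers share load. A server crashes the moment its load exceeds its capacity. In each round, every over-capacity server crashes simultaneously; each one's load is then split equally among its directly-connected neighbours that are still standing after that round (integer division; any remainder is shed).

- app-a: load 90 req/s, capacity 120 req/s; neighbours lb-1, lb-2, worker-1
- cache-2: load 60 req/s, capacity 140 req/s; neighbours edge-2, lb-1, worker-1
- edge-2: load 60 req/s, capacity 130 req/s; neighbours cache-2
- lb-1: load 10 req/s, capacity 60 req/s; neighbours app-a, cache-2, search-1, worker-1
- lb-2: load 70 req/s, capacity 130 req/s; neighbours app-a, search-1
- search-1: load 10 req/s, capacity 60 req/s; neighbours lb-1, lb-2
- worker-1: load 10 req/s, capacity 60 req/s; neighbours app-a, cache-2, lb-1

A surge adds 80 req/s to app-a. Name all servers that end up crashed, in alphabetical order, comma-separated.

Round 1 — app-a at 170 > 120. app-a crashes.
  app-a sheds 170 req/s to lb-1, lb-2, worker-1: 56 each (2 lost).
    lb-1: 10+56 = 66 > 60
    lb-2: 70+56 = 126 ≤ 130
    worker-1: 10+56 = 66 > 60
Round 2 — lb-1, worker-1 crash.
  lb-1 sheds 66 req/s to cache-2, search-1: 33 each.
    cache-2: 60+33 = 93 ≤ 140
    search-1: 10+33 = 43 ≤ 60
  worker-1 sheds 66 req/s to cache-2: 66 each.
    cache-2: 93+66 = 159 > 140
Round 3 — cache-2 crashes.
  cache-2 sheds 159 req/s to edge-2: 159 each.
    edge-2: 60+159 = 219 > 130
Round 4 — edge-2 crashes.
  edge-2 sheds 219 req/s: no online neighbours, lost.
No further crashes.

app-a, cache-2, edge-2, lb-1, worker-1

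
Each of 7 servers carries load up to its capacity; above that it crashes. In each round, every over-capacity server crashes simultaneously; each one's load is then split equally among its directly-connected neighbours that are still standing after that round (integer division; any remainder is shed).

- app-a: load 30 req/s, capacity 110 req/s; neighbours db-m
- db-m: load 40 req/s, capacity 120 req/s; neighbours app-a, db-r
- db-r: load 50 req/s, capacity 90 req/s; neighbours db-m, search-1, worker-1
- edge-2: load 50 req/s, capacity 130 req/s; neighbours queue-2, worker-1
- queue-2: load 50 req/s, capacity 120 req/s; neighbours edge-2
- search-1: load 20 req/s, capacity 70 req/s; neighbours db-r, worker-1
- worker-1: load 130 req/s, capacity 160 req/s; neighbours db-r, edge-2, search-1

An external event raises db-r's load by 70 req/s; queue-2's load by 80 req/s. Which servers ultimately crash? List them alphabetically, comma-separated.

db-r, edge-2, queue-2, search-1, worker-1

Round 1 — db-r at 120 > 90; queue-2 at 130 > 120. db-r, queue-2 crash.
  db-r sheds 120 req/s to db-m, search-1, worker-1: 40 each.
    db-m: 40+40 = 80 ≤ 120
    search-1: 20+40 = 60 ≤ 70
    worker-1: 130+40 = 170 > 160
  queue-2 sheds 130 req/s to edge-2: 130 each.
    edge-2: 50+130 = 180 > 130
Round 2 — edge-2, worker-1 crash.
  edge-2 sheds 180 req/s: no online neighbours, lost.
  worker-1 sheds 170 req/s to search-1: 170 each.
    search-1: 60+170 = 230 > 70
Round 3 — search-1 crashes.
  search-1 sheds 230 req/s: no online neighbours, lost.
No further crashes.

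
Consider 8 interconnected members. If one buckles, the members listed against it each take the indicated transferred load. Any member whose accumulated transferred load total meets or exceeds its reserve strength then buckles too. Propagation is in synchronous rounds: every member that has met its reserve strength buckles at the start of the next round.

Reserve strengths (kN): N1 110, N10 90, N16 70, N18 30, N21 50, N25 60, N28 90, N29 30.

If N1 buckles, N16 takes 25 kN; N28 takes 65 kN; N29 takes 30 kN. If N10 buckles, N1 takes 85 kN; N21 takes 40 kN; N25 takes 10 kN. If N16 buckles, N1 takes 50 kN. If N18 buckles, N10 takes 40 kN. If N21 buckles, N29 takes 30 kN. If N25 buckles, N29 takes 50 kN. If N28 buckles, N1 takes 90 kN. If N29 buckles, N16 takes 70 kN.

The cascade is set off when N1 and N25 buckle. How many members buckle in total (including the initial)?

Round 1 — N1, N25 buckle (initial).
  N16: +25 → 25 < 70
  N28: +65 → 65 < 90
  N29: +30+50 → 80 ≥ 30
Round 2 — N29 buckles.
  N16: +70 → 95 ≥ 70
Round 3 — N16 buckles.
No further bucklings.

4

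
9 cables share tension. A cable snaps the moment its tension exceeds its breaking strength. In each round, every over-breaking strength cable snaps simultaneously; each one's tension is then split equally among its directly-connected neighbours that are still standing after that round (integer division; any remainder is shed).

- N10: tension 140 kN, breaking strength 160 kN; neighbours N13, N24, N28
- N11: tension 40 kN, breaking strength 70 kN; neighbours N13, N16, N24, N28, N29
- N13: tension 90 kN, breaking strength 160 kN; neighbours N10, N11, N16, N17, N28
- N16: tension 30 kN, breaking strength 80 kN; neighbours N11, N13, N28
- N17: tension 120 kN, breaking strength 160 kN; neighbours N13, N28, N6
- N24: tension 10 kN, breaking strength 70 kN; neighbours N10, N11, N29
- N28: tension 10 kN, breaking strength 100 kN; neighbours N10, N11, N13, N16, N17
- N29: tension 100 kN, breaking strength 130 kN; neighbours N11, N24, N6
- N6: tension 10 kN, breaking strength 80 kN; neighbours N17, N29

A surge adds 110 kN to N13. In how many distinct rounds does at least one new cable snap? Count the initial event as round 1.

Round 1 — N13 at 200 > 160. N13 snaps.
  N13 sheds 200 kN to N10, N11, N16, N17, N28: 40 each.
    N10: 140+40 = 180 > 160
    N11: 40+40 = 80 > 70
    N16: 30+40 = 70 ≤ 80
    N17: 120+40 = 160 ≤ 160
    N28: 10+40 = 50 ≤ 100
Round 2 — N10, N11 snap.
  N10 sheds 180 kN to N24, N28: 90 each.
    N24: 10+90 = 100 > 70
    N28: 50+90 = 140 > 100
  N11 sheds 80 kN to N16, N24, N28, N29: 20 each.
    N16: 70+20 = 90 > 80
    N24: 100+20 = 120 > 70
    N28: 140+20 = 160 > 100
    N29: 100+20 = 120 ≤ 130
Round 3 — N16, N24, N28 snap.
  N16 sheds 90 kN: no online neighbours, lost.
  N24 sheds 120 kN to N29: 120 each.
    N29: 120+120 = 240 > 130
  N28 sheds 160 kN to N17: 160 each.
    N17: 160+160 = 320 > 160
Round 4 — N17, N29 snap.
  N17 sheds 320 kN to N6: 320 each.
    N6: 10+320 = 330 > 80
  N29 sheds 240 kN to N6: 240 each.
    N6: 330+240 = 570 > 80
Round 5 — N6 snaps.
  N6 sheds 570 kN: no online neighbours, lost.
No further breaks.

5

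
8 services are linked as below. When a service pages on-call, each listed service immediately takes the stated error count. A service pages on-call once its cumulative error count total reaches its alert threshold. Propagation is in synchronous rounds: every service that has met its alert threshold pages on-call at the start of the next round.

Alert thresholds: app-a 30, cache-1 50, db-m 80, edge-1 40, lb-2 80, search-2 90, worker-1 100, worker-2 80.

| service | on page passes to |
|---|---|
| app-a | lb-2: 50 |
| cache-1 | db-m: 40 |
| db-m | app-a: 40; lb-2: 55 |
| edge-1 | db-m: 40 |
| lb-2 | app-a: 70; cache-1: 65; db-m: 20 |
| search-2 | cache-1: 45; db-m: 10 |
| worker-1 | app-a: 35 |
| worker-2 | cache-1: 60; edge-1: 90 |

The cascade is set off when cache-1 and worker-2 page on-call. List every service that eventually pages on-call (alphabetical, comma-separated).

Round 1 — cache-1, worker-2 page on-call (initial).
  db-m: +40 → 40 < 80
  edge-1: +90 → 90 ≥ 40
Round 2 — edge-1 pages on-call.
  db-m: +40 → 80 ≥ 80
Round 3 — db-m pages on-call.
  app-a: +40 → 40 ≥ 30
  lb-2: +55 → 55 < 80
Round 4 — app-a pages on-call.
  lb-2: +50 → 105 ≥ 80
Round 5 — lb-2 pages on-call.
No further pages.

app-a, cache-1, db-m, edge-1, lb-2, worker-2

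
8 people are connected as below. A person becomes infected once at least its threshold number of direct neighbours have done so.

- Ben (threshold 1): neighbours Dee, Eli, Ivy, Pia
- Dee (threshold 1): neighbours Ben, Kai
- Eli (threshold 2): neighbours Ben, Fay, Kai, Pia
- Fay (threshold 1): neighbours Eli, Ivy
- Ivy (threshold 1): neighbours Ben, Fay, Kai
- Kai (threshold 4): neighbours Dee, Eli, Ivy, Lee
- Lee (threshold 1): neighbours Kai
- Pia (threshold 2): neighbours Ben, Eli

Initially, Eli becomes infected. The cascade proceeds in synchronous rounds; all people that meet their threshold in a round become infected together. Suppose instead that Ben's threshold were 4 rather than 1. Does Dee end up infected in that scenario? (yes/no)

no

With Ben's threshold at 4:
Round 1 — Eli becomes infected (initial).
Round 2 — checking thresholds:
  Ben: 1 of 4 neighbours < 4, below threshold.
  Fay: 1 of 2 neighbours ≥ 1, becomes infected.
  Kai: 1 of 4 neighbours < 4, below threshold.
  Pia: 1 of 2 neighbours < 2, below threshold.
Round 3 — checking thresholds:
  Ben: 1 of 4 neighbours < 4, below threshold.
  Ivy: 1 of 3 neighbours ≥ 1, becomes infected.
  Kai: 1 of 4 neighbours < 4, below threshold.
  Pia: 1 of 2 neighbours < 2, below threshold.
Round 4 — no new infections; cascade stops.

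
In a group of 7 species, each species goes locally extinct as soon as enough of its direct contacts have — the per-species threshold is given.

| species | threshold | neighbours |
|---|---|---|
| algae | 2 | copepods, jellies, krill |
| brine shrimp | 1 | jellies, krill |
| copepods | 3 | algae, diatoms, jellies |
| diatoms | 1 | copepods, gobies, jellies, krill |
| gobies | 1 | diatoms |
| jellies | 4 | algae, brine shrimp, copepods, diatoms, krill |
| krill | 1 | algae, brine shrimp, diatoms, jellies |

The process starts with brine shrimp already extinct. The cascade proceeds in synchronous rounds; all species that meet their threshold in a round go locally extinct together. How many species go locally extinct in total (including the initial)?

Round 1 — brine shrimp goes locally extinct (initial).
Round 2 — checking thresholds:
  jellies: 1 of 5 neighbours < 4, holds.
  krill: 1 of 4 neighbours ≥ 1, goes locally extinct.
Round 3 — checking thresholds:
  algae: 1 of 3 neighbours < 2, holds.
  diatoms: 1 of 4 neighbours ≥ 1, goes locally extinct.
  jellies: 2 of 5 neighbours < 4, holds.
Round 4 — checking thresholds:
  algae: 1 of 3 neighbours < 2, holds.
  copepods: 1 of 3 neighbours < 3, holds.
  gobies: 1 of 1 neighbours ≥ 1, goes locally extinct.
  jellies: 3 of 5 neighbours < 4, holds.
Round 5 — no new extinctions; cascade stops.

4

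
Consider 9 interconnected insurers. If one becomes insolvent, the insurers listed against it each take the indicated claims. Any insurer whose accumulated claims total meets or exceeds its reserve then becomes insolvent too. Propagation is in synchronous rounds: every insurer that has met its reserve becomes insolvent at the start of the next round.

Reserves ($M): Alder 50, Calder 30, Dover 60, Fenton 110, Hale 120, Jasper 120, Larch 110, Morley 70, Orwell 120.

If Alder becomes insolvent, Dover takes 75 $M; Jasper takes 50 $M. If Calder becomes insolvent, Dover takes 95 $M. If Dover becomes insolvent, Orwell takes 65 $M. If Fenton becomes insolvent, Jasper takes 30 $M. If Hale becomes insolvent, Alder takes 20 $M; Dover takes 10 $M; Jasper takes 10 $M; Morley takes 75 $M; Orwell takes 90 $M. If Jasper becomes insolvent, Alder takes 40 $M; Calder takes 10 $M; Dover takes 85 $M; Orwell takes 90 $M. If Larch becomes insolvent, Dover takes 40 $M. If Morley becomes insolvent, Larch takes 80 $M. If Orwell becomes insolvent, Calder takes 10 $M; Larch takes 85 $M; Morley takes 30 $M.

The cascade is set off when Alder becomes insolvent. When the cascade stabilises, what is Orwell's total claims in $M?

65

Round 1 — Alder becomes insolvent (initial).
  Dover: +75 → 75 ≥ 60
  Jasper: +50 → 50 < 120
Round 2 — Dover becomes insolvent.
  Orwell: +65 → 65 < 120
No further insolvencies.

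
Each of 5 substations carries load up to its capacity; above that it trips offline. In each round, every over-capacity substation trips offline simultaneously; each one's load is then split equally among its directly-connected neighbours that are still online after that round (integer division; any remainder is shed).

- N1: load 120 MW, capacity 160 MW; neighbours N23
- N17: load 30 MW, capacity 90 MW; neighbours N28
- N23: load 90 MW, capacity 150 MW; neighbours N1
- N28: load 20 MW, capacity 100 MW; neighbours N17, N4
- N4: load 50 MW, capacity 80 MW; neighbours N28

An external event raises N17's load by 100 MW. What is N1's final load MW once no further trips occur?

Round 1 — N17 at 130 > 90. N17 trips offline.
  N17 sheds 130 MW to N28: 130 each.
    N28: 20+130 = 150 > 100
Round 2 — N28 trips offline.
  N28 sheds 150 MW to N4: 150 each.
    N4: 50+150 = 200 > 80
Round 3 — N4 trips offline.
  N4 sheds 200 MW: no online neighbours, lost.
No further trips.

120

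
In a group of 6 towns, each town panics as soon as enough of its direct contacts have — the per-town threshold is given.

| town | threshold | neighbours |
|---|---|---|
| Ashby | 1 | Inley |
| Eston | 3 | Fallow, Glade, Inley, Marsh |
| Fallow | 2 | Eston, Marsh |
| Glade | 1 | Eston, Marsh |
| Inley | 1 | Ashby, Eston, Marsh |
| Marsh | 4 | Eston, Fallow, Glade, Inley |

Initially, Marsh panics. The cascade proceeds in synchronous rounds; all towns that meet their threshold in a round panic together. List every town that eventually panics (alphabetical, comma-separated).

Ashby, Eston, Fallow, Glade, Inley, Marsh

Round 1 — Marsh panics (initial).
Round 2 — checking thresholds:
  Eston: 1 of 4 neighbours < 3, below threshold.
  Fallow: 1 of 2 neighbours < 2, below threshold.
  Glade: 1 of 2 neighbours ≥ 1, panics.
  Inley: 1 of 3 neighbours ≥ 1, panics.
Round 3 — checking thresholds:
  Ashby: 1 of 1 neighbours ≥ 1, panics.
  Eston: 3 of 4 neighbours ≥ 3, panics.
  Fallow: 1 of 2 neighbours < 2, below threshold.
Round 4 — checking thresholds:
  Fallow: 2 of 2 neighbours ≥ 2, panics.
Round 5 — no new panics; cascade stops.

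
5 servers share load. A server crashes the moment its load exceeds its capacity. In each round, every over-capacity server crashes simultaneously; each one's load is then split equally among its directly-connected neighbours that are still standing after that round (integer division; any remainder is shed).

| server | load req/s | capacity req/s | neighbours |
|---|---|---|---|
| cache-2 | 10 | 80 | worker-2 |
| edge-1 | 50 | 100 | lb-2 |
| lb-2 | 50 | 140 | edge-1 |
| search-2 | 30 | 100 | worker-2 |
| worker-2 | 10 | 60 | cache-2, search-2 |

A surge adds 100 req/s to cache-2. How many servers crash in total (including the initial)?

Round 1 — cache-2 at 110 > 80. cache-2 crashes.
  cache-2 sheds 110 req/s to worker-2: 110 each.
    worker-2: 10+110 = 120 > 60
Round 2 — worker-2 crashes.
  worker-2 sheds 120 req/s to search-2: 120 each.
    search-2: 30+120 = 150 > 100
Round 3 — search-2 crashes.
  search-2 sheds 150 req/s: no online neighbours, lost.
No further crashes.

3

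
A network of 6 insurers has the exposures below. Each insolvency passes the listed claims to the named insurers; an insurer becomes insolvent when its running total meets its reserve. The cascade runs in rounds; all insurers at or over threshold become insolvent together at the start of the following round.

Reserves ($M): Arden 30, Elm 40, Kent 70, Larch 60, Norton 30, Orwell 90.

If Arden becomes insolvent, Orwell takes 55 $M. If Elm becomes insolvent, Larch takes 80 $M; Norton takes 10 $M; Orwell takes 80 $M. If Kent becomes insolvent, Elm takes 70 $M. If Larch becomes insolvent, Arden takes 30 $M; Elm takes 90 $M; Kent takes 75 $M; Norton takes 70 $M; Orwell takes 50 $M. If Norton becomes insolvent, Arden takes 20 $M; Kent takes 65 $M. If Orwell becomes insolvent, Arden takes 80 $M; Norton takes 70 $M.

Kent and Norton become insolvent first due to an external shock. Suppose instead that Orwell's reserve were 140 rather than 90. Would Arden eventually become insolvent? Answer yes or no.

yes

With Orwell's reserve at 140:
Round 1 — Kent, Norton become insolvent (initial).
  Arden: +20 → 20 < 30
  Elm: +70 → 70 ≥ 40
Round 2 — Elm becomes insolvent.
  Larch: +80 → 80 ≥ 60
  Orwell: +80 → 80 < 140
Round 3 — Larch becomes insolvent.
  Arden: +30 → 50 ≥ 30
  Orwell: +50 → 130 < 140
Round 4 — Arden becomes insolvent.
  Orwell: +55 → 185 ≥ 140
Round 5 — Orwell becomes insolvent.
No further insolvencies.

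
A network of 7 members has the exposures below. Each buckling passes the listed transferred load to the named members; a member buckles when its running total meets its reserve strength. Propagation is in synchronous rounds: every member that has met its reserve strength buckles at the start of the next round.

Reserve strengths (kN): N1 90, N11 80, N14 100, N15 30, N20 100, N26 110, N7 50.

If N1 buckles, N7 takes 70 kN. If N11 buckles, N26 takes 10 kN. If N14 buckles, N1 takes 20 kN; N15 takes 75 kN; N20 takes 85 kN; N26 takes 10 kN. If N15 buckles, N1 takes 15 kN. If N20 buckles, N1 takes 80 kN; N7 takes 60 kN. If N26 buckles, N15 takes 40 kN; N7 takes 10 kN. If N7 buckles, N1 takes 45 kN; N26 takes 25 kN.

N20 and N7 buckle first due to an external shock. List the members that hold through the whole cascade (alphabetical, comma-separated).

N11, N14, N15, N26

Round 1 — N20, N7 buckle (initial).
  N1: +80+45 → 125 ≥ 90
  N26: +25 → 25 < 110
Round 2 — N1 buckles.
No further bucklings.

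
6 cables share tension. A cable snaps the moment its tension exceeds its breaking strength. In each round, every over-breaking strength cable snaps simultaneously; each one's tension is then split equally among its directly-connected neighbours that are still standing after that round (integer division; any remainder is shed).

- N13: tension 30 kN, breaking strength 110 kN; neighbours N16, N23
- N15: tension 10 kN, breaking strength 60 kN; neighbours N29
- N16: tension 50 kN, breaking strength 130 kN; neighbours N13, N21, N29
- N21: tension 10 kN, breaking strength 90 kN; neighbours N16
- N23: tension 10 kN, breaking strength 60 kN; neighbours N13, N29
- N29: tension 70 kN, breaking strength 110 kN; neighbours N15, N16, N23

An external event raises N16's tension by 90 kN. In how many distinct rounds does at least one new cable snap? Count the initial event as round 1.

4

Round 1 — N16 at 140 > 130. N16 snaps.
  N16 sheds 140 kN to N13, N21, N29: 46 each (2 lost).
    N13: 30+46 = 76 ≤ 110
    N21: 10+46 = 56 ≤ 90
    N29: 70+46 = 116 > 110
Round 2 — N29 snaps.
  N29 sheds 116 kN to N15, N23: 58 each.
    N15: 10+58 = 68 > 60
    N23: 10+58 = 68 > 60
Round 3 — N15, N23 snap.
  N15 sheds 68 kN: no online neighbours, lost.
  N23 sheds 68 kN to N13: 68 each.
    N13: 76+68 = 144 > 110
Round 4 — N13 snaps.
  N13 sheds 144 kN: no online neighbours, lost.
No further breaks.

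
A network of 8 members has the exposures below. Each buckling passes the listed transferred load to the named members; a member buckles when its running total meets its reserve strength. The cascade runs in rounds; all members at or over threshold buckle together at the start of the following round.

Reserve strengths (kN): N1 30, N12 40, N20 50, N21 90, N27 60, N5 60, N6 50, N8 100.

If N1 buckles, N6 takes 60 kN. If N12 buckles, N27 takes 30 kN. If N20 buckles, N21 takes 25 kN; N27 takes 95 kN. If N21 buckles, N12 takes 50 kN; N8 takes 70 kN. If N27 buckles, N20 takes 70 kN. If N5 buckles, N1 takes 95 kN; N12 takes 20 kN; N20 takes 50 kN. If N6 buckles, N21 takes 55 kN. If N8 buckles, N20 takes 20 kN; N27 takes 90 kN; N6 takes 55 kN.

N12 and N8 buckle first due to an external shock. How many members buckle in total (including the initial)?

5

Round 1 — N12, N8 buckle (initial).
  N20: +20 → 20 < 50
  N27: +30+90 → 120 ≥ 60
  N6: +55 → 55 ≥ 50
Round 2 — N27, N6 buckle.
  N20: +70 → 90 ≥ 50
  N21: +55 → 55 < 90
Round 3 — N20 buckles.
  N21: +25 → 80 < 90
No further bucklings.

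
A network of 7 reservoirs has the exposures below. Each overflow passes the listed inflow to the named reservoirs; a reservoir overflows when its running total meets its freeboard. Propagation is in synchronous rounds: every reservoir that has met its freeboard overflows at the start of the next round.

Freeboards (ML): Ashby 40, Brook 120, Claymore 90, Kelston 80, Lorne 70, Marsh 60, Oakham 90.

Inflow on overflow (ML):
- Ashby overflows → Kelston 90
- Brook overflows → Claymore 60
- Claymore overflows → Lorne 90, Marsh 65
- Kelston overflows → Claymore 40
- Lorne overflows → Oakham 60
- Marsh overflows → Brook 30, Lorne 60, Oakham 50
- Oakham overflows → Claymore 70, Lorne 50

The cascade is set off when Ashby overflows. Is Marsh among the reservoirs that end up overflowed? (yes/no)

no

Round 1 — Ashby overflows (initial).
  Kelston: +90 → 90 ≥ 80
Round 2 — Kelston overflows.
  Claymore: +40 → 40 < 90
No further overflows.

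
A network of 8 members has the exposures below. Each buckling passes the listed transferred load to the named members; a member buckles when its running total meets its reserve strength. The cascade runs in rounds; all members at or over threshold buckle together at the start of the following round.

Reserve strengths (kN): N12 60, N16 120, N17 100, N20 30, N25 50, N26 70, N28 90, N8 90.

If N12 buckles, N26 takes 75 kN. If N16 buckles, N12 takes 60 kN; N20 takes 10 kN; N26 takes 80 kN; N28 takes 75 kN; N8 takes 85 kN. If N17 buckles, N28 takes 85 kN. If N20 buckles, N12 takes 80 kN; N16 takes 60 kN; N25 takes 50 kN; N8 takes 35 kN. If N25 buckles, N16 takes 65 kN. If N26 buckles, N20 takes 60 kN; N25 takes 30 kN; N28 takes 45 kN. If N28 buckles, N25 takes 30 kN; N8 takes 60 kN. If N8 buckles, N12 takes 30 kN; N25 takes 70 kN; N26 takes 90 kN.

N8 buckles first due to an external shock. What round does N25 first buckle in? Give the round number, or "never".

2

Round 1 — N8 buckles (initial).
  N12: +30 → 30 < 60
  N25: +70 → 70 ≥ 50
  N26: +90 → 90 ≥ 70
Round 2 — N25, N26 buckle.
  N16: +65 → 65 < 120
  N20: +60 → 60 ≥ 30
  N28: +45 → 45 < 90
Round 3 — N20 buckles.
  N12: +80 → 110 ≥ 60
  N16: +60 → 125 ≥ 120
Round 4 — N12, N16 buckle.
  N28: +75 → 120 ≥ 90
Round 5 — N28 buckles.
No further bucklings.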